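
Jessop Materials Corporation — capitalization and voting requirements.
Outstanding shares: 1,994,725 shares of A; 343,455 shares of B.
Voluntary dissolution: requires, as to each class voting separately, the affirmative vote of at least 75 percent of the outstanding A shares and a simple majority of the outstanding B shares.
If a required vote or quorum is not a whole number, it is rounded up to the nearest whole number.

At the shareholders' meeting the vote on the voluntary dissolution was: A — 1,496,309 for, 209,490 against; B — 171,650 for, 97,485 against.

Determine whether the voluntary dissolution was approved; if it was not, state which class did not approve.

A: 3/4 of 1994725 = 1496043.75, rounded up to 1496044; 1,496,044 required, 1,496,309 in favor — approved.
B: a majority of 343455 is 171728; 171,728 required, 171,650 in favor — not approved.

Not approved — the B shares did not give the required vote.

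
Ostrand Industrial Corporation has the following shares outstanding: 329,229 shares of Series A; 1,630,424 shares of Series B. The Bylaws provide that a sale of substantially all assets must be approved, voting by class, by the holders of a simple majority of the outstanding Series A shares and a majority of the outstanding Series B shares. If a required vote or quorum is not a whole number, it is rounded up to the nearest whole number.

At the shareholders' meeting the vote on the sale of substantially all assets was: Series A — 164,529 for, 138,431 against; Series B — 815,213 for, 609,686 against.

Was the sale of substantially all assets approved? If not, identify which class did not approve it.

Series A: a majority of 329229 is 164615; 164,615 required, 164,529 in favor — not approved.
Series B: a majority of 1630424 is 815213; 815,213 required, 815,213 in favor — approved.

Not approved — the Series A shares did not give the required vote.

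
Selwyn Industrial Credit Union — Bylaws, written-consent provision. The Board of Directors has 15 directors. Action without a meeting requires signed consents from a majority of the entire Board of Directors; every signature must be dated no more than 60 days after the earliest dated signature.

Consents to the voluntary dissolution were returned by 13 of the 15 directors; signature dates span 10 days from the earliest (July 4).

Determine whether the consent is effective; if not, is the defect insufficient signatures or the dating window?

Signatures required: a majority of 15 — a majority of 15 is 8, so 8 needed; 13 signed. Sufficient.
Dating window: the latest signature is 10 days after the earliest; the limit is 60 days. Within the window.

Effective — both the signature and dating-window requirements are satisfied.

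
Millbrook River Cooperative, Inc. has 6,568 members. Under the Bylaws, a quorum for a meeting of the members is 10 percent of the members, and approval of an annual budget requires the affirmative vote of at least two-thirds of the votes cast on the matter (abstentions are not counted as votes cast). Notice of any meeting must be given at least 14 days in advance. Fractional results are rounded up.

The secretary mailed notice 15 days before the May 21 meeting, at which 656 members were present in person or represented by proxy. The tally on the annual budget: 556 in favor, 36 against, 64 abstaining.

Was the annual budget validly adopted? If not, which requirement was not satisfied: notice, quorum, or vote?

Invalid — quorum requirement not satisfied.

Notice: 15 days given; 14 required. Satisfied.
Quorum: 10% of 6,568 = 656.80, rounded up to 657; 656 present. Not satisfied.
Vote: requires two-thirds of the votes cast (656 − 64 abstaining = 592); 2/3 of 592 = 394.67, rounded up to 395, so 395 needed; 556 in favor. Satisfied.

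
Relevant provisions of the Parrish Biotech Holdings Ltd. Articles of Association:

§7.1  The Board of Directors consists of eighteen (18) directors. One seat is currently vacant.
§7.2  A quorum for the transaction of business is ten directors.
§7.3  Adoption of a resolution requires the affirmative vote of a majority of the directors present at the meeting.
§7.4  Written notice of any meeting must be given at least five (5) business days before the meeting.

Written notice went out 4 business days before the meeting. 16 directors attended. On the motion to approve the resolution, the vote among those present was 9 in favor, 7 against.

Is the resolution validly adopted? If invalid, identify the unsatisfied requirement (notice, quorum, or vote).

Notice: 4 business days given; 5 required (4 < 5). Not satisfied.
Quorum: 16 present; quorum is 10. Satisfied.
Vote: the resolution requires a majority of the directors present (16). A majority of 16 is 9, so 9 affirmative votes are needed; 9 voted in favor. Satisfied.

Invalid — notice requirement not satisfied.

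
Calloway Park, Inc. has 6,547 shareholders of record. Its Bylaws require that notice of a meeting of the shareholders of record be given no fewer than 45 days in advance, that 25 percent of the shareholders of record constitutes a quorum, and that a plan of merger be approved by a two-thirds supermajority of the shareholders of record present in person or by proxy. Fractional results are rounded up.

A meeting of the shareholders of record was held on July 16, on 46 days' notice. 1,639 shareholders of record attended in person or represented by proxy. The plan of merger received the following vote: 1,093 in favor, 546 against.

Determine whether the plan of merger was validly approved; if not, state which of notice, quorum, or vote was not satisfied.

Notice: 46 days given; 45 required. Satisfied.
Quorum: 25% of 6,547 = 1,636.75, rounded up to 1,637; 1,639 present. Satisfied.
Vote: requires two-thirds of those present (1,639); 2/3 of 1639 = 1092.67, rounded up to 1093, so 1,093 needed; 1,093 in favor. Satisfied.

Valid — all requirements satisfied.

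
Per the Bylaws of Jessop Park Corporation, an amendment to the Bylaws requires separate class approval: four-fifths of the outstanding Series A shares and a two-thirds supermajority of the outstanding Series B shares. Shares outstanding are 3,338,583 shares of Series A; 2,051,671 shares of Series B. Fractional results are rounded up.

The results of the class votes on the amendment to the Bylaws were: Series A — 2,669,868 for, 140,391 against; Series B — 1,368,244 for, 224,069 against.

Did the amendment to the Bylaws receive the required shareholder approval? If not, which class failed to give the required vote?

Not approved — the Series A shares did not give the required vote.

Series A: 4/5 of 3338583 = 2670866.40, rounded up to 2670867; 2,670,867 required, 2,669,868 in favor — not approved.
Series B: 2/3 of 2051671 = 1367780.67, rounded up to 1367781; 1,367,781 required, 1,368,244 in favor — approved.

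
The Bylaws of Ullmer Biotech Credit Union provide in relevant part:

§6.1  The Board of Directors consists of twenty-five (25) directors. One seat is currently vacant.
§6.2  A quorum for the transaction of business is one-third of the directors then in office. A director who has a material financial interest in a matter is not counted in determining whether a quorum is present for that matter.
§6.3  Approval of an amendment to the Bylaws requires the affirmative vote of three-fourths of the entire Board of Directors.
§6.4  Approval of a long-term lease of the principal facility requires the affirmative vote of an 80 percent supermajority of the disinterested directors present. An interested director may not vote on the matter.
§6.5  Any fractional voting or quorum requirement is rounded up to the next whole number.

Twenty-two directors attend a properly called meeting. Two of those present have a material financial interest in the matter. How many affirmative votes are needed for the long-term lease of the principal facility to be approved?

16

The long-term lease of the principal facility requires four-fifths of the disinterested directors present (22 − 2 = 20).
4/5 of 20 = 16.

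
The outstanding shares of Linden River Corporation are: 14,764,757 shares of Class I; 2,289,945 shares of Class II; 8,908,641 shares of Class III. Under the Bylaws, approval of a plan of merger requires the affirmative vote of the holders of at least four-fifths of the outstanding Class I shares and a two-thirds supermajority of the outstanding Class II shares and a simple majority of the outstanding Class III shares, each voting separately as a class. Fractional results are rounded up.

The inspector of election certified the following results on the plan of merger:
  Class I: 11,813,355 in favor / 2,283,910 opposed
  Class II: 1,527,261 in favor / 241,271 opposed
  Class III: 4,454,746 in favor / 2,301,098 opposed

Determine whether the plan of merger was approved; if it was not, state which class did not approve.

Class I: 4/5 of 14764757 = 11811805.60, rounded up to 11811806; 11,811,806 required, 11,813,355 in favor — approved.
Class II: 2/3 of 2289945 = 1526630; 1,526,630 required, 1,527,261 in favor — approved.
Class III: a majority of 8908641 is 4454321; 4,454,321 required, 4,454,746 in favor — approved.

Approved — every class gave the required vote.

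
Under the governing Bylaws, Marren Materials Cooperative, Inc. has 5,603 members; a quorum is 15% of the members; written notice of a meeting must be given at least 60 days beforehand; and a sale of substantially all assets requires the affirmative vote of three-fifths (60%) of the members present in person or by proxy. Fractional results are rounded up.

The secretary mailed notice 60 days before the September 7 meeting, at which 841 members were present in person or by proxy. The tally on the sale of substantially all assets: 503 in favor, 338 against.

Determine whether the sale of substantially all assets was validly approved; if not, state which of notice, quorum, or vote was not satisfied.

Invalid — vote requirement not satisfied.

Notice: 60 days given; 60 required. Satisfied.
Quorum: 15% of 5,603 = 840.45, rounded up to 841; 841 present. Satisfied.
Vote: requires three-fifths of those present (841); 3/5 of 841 = 504.60, rounded up to 505, so 505 needed; 503 in favor. Not satisfied.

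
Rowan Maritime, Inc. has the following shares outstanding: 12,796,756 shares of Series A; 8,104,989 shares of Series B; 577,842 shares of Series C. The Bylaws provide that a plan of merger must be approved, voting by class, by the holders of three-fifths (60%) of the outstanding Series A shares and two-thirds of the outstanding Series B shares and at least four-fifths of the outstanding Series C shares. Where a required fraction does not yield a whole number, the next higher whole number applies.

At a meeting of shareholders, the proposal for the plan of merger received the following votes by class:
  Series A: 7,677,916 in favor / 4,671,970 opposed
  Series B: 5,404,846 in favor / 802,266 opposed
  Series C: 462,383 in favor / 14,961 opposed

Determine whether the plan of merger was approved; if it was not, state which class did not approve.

Not approved — the Series A shares did not give the required vote.

Series A: 3/5 of 12796756 = 7678053.60, rounded up to 7678054; 7,678,054 required, 7,677,916 in favor — not approved.
Series B: 2/3 of 8104989 = 5403326; 5,403,326 required, 5,404,846 in favor — approved.
Series C: 4/5 of 577842 = 462273.60, rounded up to 462274; 462,274 required, 462,383 in favor — approved.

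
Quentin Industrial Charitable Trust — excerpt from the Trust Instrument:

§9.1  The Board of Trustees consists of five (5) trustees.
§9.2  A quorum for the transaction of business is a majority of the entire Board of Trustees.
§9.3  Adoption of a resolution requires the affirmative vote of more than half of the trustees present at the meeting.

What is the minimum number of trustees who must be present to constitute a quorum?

3

A majority of 5 is 3.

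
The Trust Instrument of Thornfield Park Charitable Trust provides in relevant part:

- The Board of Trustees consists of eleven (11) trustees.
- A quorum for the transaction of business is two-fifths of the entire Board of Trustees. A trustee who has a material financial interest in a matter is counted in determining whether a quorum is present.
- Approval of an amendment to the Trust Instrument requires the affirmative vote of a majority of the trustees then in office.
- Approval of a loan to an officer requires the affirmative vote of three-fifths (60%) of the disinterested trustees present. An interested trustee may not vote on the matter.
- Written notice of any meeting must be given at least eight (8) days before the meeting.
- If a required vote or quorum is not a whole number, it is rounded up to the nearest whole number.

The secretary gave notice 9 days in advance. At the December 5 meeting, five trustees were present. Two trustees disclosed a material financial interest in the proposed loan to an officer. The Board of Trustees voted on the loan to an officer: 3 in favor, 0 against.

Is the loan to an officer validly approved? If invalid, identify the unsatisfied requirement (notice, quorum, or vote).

Valid — all requirements satisfied.

Notice: 9 days given; 8 required (9 ≥ 8). Satisfied.
Quorum: 5 present (interested trustees count toward quorum); quorum is 5. Satisfied.
Vote: the loan to an officer requires three-fifths of the disinterested trustees present (5 − 2 = 3). 3/5 of 3 = 1.80, rounded up to 2, so 2 affirmative votes are needed; 3 voted in favor. Satisfied.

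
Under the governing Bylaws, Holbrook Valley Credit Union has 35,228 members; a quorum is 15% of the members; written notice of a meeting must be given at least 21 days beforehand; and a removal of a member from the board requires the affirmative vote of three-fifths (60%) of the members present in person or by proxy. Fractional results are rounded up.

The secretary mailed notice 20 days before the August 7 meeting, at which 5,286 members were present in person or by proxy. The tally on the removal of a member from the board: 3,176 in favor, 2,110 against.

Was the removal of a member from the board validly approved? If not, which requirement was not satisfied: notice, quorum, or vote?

Invalid — notice requirement not satisfied.

Notice: 20 days given; 21 required. Not satisfied.
Quorum: 15% of 35,228 = 5,284.20, rounded up to 5,285; 5,286 present. Satisfied.
Vote: requires three-fifths of those present (5,286); 3/5 of 5286 = 3171.60, rounded up to 3172, so 3,172 needed; 3,176 in favor. Satisfied.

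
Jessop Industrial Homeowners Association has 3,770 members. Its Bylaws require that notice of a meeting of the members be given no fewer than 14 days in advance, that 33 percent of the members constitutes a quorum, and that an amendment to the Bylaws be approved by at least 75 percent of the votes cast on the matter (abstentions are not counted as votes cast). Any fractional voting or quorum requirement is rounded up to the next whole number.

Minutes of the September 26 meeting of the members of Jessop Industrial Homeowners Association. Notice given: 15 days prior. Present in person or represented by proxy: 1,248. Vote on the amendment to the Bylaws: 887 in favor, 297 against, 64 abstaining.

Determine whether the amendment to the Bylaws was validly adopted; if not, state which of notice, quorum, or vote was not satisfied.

Notice: 15 days given; 14 required. Satisfied.
Quorum: 33% of 3,770 = 1,244.10, rounded up to 1,245; 1,248 present. Satisfied.
Vote: requires three-fourths of the votes cast (1,248 − 64 abstaining = 1,184); 3/4 of 1184 = 888, so 888 needed; 887 in favor. Not satisfied.

Invalid — vote requirement not satisfied.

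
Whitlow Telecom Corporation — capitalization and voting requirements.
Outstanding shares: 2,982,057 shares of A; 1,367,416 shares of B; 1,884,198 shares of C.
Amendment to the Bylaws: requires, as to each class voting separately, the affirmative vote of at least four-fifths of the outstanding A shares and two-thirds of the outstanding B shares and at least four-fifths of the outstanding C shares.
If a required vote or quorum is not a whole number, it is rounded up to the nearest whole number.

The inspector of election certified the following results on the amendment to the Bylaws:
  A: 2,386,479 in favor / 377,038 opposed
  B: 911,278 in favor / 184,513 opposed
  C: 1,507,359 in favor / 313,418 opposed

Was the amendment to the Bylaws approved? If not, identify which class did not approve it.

A: 4/5 of 2982057 = 2385645.60, rounded up to 2385646; 2,385,646 required, 2,386,479 in favor — approved.
B: 2/3 of 1367416 = 911610.67, rounded up to 911611; 911,611 required, 911,278 in favor — not approved.
C: 4/5 of 1884198 = 1507358.40, rounded up to 1507359; 1,507,359 required, 1,507,359 in favor — approved.

Not approved — the B shares did not give the required vote.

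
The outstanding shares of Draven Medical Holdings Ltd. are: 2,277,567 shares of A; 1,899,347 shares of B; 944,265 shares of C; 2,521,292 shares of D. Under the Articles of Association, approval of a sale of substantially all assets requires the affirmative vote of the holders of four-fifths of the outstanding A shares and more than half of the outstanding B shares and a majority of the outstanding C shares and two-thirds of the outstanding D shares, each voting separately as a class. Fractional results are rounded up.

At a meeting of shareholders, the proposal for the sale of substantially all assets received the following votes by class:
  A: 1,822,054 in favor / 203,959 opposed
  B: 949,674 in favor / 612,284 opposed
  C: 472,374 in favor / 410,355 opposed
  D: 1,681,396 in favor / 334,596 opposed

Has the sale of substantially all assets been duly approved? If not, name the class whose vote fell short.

Approved — every class gave the required vote.

A: 4/5 of 2277567 = 1822053.60, rounded up to 1822054; 1,822,054 required, 1,822,054 in favor — approved.
B: a majority of 1899347 is 949674; 949,674 required, 949,674 in favor — approved.
C: a majority of 944265 is 472133; 472,133 required, 472,374 in favor — approved.
D: 2/3 of 2521292 = 1680861.33, rounded up to 1680862; 1,680,862 required, 1,681,396 in favor — approved.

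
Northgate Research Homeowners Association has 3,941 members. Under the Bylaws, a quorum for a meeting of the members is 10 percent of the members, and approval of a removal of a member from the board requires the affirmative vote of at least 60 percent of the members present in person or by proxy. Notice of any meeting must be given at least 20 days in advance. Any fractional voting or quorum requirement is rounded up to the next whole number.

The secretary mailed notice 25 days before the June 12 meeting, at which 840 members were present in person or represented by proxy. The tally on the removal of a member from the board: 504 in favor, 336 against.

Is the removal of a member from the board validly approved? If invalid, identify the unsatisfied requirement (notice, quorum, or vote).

Valid — all requirements satisfied.

Notice: 25 days given; 20 required. Satisfied.
Quorum: 10% of 3,941 = 394.10, rounded up to 395; 840 present. Satisfied.
Vote: requires three-fifths of those present (840); 3/5 of 840 = 504, so 504 needed; 504 in favor. Satisfied.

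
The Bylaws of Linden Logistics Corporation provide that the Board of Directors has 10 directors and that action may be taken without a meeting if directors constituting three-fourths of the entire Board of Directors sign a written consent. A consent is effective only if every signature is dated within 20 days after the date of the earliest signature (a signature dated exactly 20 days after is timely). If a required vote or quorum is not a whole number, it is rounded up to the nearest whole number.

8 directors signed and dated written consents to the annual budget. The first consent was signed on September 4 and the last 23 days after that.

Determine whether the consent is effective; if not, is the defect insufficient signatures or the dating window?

Signatures required: three-fourths of 10 — 3/4 of 10 = 7.50, rounded up to 8, so 8 needed; 8 signed. Sufficient.
Dating window: the latest signature is 23 days after the earliest; the limit is 20 days. Outside the window.

Not effective — dating-window requirement not satisfied.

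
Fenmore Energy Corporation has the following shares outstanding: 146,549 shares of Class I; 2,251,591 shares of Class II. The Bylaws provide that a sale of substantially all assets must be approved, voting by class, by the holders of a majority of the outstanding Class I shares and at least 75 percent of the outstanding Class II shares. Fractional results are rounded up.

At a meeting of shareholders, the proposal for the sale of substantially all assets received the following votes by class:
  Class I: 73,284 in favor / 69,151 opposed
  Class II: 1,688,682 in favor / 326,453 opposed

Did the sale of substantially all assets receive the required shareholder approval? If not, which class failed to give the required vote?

Class I: a majority of 146549 is 73275; 73,275 required, 73,284 in favor — approved.
Class II: 3/4 of 2251591 = 1688693.25, rounded up to 1688694; 1,688,694 required, 1,688,682 in favor — not approved.

Not approved — the Class II shares did not give the required vote.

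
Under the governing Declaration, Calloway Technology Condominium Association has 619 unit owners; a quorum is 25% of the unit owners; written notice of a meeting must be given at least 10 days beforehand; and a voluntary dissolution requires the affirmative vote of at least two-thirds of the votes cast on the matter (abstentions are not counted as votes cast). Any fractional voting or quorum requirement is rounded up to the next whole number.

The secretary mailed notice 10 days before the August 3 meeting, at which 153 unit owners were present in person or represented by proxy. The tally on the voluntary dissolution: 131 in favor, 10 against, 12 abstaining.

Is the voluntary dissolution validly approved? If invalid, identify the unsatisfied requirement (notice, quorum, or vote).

Notice: 10 days given; 10 required. Satisfied.
Quorum: 25% of 619 = 154.75, rounded up to 155; 153 present. Not satisfied.
Vote: requires two-thirds of the votes cast (153 − 12 abstaining = 141); 2/3 of 141 = 94, so 94 needed; 131 in favor. Satisfied.

Invalid — quorum requirement not satisfied.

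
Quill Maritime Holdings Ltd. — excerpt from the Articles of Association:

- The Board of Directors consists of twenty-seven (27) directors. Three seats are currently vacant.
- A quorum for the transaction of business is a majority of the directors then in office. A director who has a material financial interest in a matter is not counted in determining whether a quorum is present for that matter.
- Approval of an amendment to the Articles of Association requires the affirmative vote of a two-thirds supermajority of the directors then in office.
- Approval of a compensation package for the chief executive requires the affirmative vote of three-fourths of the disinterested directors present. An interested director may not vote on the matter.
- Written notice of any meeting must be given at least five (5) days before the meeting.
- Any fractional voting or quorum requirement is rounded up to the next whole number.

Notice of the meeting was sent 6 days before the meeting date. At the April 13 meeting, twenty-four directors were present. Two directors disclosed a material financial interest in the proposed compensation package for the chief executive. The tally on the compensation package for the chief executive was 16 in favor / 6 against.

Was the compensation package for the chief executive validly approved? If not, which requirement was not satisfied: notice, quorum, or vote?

Notice: 6 days given; 5 required (6 ≥ 5). Satisfied.
Quorum: 24 present, but the 2 interested directors do not count, leaving 22. Quorum is 13. Satisfied.
Vote: the compensation package for the chief executive requires three-fourths of the disinterested directors present (24 − 2 = 22). 3/4 of 22 = 16.50, rounded up to 17, so 17 affirmative votes are needed; 16 voted in favor. Not satisfied.

Invalid — vote requirement not satisfied.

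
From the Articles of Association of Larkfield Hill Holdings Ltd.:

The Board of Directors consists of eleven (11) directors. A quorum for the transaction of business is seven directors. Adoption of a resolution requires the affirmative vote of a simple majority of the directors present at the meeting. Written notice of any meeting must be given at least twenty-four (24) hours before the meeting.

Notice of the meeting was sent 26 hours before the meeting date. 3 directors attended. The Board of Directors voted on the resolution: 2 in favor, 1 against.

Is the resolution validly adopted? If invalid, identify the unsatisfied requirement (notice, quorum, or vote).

Notice: 26 hours given; 24 required (26 ≥ 24). Satisfied.
Quorum: 3 present; quorum is 7. Not satisfied.
Vote: the resolution requires a majority of the directors present (3). A majority of 3 is 2, so 2 affirmative votes are needed; 2 voted in favor. Satisfied. (Moot — without a quorum no business can be validly transacted.)

Invalid — quorum requirement not satisfied.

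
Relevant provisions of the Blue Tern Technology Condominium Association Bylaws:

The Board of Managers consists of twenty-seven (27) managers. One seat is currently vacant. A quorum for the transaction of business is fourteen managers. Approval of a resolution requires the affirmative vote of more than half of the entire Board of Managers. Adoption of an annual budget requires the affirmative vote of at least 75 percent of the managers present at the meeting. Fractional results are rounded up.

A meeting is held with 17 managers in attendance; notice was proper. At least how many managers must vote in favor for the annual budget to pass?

13

The annual budget requires three-fourths of the managers present (17).
3/4 of 17 = 12.75, rounded up to 13.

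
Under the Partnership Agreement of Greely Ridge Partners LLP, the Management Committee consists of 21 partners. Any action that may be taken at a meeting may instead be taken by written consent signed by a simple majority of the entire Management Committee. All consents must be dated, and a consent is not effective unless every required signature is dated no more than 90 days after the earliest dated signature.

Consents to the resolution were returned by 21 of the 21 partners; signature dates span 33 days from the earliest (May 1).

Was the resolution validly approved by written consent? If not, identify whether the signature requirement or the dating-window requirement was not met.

Effective — both the signature and dating-window requirements are satisfied.

Signatures required: a simple majority of 21 — a majority of 21 is 11, so 11 needed; 21 signed. Sufficient.
Dating window: the latest signature is 33 days after the earliest; the limit is 90 days. Within the window.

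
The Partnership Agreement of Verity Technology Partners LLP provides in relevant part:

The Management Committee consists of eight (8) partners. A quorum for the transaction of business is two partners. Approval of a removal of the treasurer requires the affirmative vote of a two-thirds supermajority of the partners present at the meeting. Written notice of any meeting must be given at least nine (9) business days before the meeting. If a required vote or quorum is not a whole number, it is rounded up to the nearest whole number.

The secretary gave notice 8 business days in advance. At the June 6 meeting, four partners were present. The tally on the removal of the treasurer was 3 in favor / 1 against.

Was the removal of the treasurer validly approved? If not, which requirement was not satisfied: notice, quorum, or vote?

Invalid — notice requirement not satisfied.

Notice: 8 business days given; 9 required (8 < 9). Not satisfied.
Quorum: 4 present; quorum is 2. Satisfied.
Vote: the removal of the treasurer requires two-thirds of the partners present (4). 2/3 of 4 = 2.67, rounded up to 3, so 3 affirmative votes are needed; 3 voted in favor. Satisfied.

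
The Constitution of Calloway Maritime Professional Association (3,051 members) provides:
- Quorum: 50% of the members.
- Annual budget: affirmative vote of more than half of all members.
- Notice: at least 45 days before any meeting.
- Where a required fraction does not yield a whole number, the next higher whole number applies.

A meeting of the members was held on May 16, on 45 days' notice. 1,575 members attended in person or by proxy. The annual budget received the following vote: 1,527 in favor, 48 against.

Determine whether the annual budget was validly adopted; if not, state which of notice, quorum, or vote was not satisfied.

Valid — all requirements satisfied.

Notice: 45 days given; 45 required. Satisfied.
Quorum: 50% of 3,051 = 1,525.50, rounded up to 1,526; 1,575 present. Satisfied.
Vote: requires a majority of all members (3,051); a majority of 3051 is 1526, so 1,526 needed; 1,527 in favor. Satisfied.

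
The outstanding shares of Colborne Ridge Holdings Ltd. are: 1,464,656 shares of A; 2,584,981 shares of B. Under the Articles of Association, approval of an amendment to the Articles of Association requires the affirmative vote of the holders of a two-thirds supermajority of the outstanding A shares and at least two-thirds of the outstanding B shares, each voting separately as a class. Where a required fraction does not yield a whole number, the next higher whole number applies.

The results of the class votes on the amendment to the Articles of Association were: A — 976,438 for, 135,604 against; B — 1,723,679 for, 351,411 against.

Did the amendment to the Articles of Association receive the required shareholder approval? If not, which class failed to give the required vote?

Approved — every class gave the required vote.

A: 2/3 of 1464656 = 976437.33, rounded up to 976438; 976,438 required, 976,438 in favor — approved.
B: 2/3 of 2584981 = 1723320.67, rounded up to 1723321; 1,723,321 required, 1,723,679 in favor — approved.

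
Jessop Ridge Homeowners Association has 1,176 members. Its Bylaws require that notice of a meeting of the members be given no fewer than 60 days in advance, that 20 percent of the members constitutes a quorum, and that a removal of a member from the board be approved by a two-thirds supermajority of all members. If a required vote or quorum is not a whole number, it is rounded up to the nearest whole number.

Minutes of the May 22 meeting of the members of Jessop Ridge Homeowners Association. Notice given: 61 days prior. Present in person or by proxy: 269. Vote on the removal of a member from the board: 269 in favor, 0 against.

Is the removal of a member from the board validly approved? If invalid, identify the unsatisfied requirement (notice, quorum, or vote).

Invalid — vote requirement not satisfied.

Notice: 61 days given; 60 required. Satisfied.
Quorum: 20% of 1,176 = 235.20, rounded up to 236; 269 present. Satisfied.
Vote: requires two-thirds of all members (1,176); 2/3 of 1176 = 784, so 784 needed; 269 in favor. Not satisfied.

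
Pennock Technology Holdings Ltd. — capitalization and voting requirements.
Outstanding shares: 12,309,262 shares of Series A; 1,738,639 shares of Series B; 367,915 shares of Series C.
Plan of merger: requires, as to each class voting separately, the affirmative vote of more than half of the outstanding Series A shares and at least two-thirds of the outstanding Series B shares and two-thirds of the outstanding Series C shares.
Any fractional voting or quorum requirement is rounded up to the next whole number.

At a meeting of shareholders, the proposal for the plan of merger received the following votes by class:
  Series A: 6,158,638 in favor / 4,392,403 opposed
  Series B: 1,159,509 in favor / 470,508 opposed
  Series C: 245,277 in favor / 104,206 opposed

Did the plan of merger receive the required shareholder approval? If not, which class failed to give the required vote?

Approved — every class gave the required vote.

Series A: a majority of 12309262 is 6154632; 6,154,632 required, 6,158,638 in favor — approved.
Series B: 2/3 of 1738639 = 1159092.67, rounded up to 1159093; 1,159,093 required, 1,159,509 in favor — approved.
Series C: 2/3 of 367915 = 245276.67, rounded up to 245277; 245,277 required, 245,277 in favor — approved.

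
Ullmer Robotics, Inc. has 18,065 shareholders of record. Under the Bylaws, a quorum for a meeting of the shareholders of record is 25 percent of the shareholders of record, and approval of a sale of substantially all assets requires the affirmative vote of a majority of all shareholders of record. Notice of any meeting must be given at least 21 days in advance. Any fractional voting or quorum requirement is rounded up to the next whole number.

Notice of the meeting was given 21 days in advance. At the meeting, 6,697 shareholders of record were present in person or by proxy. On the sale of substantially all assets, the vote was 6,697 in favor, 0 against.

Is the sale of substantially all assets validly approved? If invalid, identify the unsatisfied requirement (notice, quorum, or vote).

Invalid — vote requirement not satisfied.

Notice: 21 days given; 21 required. Satisfied.
Quorum: 25% of 18,065 = 4,516.25, rounded up to 4,517; 6,697 present. Satisfied.
Vote: requires a majority of all shareholders of record (18,065); a majority of 18065 is 9033, so 9,033 needed; 6,697 in favor. Not satisfied.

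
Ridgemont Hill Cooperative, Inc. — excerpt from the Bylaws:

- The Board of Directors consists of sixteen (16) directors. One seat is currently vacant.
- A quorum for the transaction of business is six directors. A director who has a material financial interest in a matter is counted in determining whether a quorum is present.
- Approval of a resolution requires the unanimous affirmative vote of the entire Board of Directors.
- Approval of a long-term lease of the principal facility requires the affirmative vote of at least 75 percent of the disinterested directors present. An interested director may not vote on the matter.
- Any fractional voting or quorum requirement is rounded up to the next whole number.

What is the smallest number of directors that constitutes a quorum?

6

The quorum is fixed at 6.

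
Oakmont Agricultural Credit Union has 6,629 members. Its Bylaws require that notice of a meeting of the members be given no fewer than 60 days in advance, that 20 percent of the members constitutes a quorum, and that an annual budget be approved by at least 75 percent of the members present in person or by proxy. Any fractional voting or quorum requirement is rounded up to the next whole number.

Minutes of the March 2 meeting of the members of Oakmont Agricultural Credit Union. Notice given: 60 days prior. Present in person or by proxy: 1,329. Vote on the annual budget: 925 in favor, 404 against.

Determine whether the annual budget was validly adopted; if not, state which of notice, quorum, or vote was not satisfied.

Notice: 60 days given; 60 required. Satisfied.
Quorum: 20% of 6,629 = 1,325.80, rounded up to 1,326; 1,329 present. Satisfied.
Vote: requires three-fourths of those present (1,329); 3/4 of 1329 = 996.75, rounded up to 997, so 997 needed; 925 in favor. Not satisfied.

Invalid — vote requirement not satisfied.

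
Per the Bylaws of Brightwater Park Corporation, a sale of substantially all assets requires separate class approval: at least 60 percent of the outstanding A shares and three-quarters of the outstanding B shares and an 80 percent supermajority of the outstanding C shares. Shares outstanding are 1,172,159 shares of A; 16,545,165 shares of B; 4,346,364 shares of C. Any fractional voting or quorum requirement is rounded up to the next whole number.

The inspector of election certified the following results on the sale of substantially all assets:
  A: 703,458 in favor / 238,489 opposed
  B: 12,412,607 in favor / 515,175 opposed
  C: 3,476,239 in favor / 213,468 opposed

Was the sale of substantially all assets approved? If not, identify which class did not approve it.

A: 3/5 of 1172159 = 703295.40, rounded up to 703296; 703,296 required, 703,458 in favor — approved.
B: 3/4 of 16545165 = 12408873.75, rounded up to 12408874; 12,408,874 required, 12,412,607 in favor — approved.
C: 4/5 of 4346364 = 3477091.20, rounded up to 3477092; 3,477,092 required, 3,476,239 in favor — not approved.

Not approved — the C shares did not give the required vote.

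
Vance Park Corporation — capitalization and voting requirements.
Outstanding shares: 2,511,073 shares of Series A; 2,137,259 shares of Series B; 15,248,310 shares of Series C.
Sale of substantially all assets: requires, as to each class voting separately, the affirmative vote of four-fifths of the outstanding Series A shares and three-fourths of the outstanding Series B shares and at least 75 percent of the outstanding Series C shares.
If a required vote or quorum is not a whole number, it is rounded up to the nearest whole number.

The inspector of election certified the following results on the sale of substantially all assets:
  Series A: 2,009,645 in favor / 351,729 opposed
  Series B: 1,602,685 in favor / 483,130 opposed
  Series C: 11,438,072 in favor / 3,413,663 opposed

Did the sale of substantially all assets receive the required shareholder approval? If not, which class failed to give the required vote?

Series A: 4/5 of 2511073 = 2008858.40, rounded up to 2008859; 2,008,859 required, 2,009,645 in favor — approved.
Series B: 3/4 of 2137259 = 1602944.25, rounded up to 1602945; 1,602,945 required, 1,602,685 in favor — not approved.
Series C: 3/4 of 15248310 = 11436232.50, rounded up to 11436233; 11,436,233 required, 11,438,072 in favor — approved.

Not approved — the Series B shares did not give the required vote.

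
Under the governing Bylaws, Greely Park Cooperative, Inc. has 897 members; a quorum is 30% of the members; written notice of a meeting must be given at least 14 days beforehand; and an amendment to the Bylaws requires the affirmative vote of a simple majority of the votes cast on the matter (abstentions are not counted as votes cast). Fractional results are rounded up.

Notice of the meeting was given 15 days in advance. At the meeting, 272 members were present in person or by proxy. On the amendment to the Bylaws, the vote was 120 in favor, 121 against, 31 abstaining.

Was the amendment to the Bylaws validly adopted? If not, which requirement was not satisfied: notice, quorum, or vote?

Notice: 15 days given; 14 required. Satisfied.
Quorum: 30% of 897 = 269.10, rounded up to 270; 272 present. Satisfied.
Vote: requires a majority of the votes cast (272 − 31 abstaining = 241); a majority of 241 is 121, so 121 needed; 120 in favor. Not satisfied.

Invalid — vote requirement not satisfied.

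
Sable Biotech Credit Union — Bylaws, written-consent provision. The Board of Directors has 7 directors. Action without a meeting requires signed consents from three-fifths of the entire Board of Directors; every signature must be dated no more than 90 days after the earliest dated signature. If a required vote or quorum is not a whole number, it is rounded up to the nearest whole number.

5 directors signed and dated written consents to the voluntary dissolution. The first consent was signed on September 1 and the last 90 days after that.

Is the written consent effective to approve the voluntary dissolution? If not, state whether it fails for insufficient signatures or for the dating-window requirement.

Effective — both the signature and dating-window requirements are satisfied.

Signatures required: three-fifths of 7 — 3/5 of 7 = 4.20, rounded up to 5, so 5 needed; 5 signed. Sufficient.
Dating window: the latest signature is 90 days after the earliest; the limit is 90 days. Within the window.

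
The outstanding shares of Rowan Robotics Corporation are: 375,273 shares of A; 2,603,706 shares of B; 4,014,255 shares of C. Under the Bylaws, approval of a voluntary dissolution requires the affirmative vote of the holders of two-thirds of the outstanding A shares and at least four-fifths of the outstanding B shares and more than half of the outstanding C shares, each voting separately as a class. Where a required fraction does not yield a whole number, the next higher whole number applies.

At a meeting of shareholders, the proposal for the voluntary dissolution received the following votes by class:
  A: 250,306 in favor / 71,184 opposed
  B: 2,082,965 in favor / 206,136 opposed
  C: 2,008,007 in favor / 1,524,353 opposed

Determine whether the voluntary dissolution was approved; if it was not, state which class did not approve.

A: 2/3 of 375273 = 250182; 250,182 required, 250,306 in favor — approved.
B: 4/5 of 2603706 = 2082964.80, rounded up to 2082965; 2,082,965 required, 2,082,965 in favor — approved.
C: a majority of 4014255 is 2007128; 2,007,128 required, 2,008,007 in favor — approved.

Approved — every class gave the required vote.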